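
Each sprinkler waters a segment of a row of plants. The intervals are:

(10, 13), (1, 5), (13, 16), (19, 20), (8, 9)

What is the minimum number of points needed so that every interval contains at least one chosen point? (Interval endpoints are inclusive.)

4

Sorted: [1,5] [8,9] [10,13] [13,16] [19,20]
{[1,5]} hit by 5; {[8,9]} hit by 9; {[10,13],[13,16]} hit by 13; {[19,20]} hit by 20.
Points: 5, 9, 13, 20 (4 total).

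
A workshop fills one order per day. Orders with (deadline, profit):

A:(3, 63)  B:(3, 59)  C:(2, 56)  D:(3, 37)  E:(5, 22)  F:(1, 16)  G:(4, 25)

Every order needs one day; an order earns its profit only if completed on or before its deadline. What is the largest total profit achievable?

Take jobs in profit order; each goes to the latest open slot no later than its deadline.
Profit order: A=63 B=59 C=56 D=37 G=25 E=22 F=16
Assign: A→slot 3, B→slot 2, C→slot 1, D skipped, G→slot 4, E→slot 5, F skipped.
Slots: [1:C] [2:B] [3:A] [4:G] [5:E]
Profit = 56 + 59 + 63 + 25 + 22 = 225

225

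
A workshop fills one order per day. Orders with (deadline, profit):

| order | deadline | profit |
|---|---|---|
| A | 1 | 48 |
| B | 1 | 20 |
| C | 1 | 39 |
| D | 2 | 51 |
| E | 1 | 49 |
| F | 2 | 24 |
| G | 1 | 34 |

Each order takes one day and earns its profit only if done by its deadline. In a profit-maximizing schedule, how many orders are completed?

Take jobs in profit order; each goes to the latest open slot no later than its deadline.
Profit order: D=51 E=49 A=48 C=39 G=34 F=24 B=20
Assign: D→slot 2, E→slot 1, A skipped, C skipped, G skipped, F skipped, B skipped.
Slots: [1:E] [2:D]
2 of 7 scheduled.

2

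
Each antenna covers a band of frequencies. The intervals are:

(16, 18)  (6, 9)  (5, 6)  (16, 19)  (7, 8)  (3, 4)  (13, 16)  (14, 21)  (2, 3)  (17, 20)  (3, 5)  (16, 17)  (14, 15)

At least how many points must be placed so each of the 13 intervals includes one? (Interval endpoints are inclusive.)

Sorted: [2,3] [3,4] [3,5] [5,6] [7,8] [6,9] [14,15] [13,16] [16,17] [16,18] [16,19] [17,20] [14,21]
{[2,3],[3,4],[3,5]} hit by 3; {[5,6]} hit by 6; {[7,8],[6,9]} hit by 8; {[14,15],[13,16]} hit by 15; {[16,17],[16,18],[16,19],[17,20],[14,21]} hit by 17.
Points: 3, 6, 8, 15, 17 (5 total).

5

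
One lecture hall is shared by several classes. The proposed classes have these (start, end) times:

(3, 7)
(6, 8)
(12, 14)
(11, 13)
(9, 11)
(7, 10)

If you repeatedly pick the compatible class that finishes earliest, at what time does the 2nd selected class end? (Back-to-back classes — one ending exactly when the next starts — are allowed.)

Order by finish time; keep every interval that doesn't clash with the previous kept one.
Sorted by end: (3,7)  (6,8)  (7,10)  (9,11)  (11,13)  (12,14)
take (3,7); take (7,10); take (11,13); skip (12,14).
Selected: (3,7) (7,10) (11,13)

10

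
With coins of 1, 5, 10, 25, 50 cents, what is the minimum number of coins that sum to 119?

8

119 = 2×50 + 1×10 + 1×5 + 4×1
Total coins = 2 + 1 + 1 + 4 = 8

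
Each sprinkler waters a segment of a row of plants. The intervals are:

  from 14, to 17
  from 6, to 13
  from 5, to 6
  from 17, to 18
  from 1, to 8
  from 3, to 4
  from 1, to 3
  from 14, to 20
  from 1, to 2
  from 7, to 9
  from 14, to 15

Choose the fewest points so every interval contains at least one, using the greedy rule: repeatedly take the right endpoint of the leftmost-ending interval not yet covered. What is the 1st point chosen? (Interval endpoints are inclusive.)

Sorted: [1,2] [1,3] [3,4] [5,6] [1,8] [7,9] [6,13] [14,15] [14,17] [17,18] [14,20]
{[1,2],[1,3]} hit by 2; {[3,4]} hit by 4; {[5,6],[1,8]} hit by 6; {[7,9],[6,13]} hit by 9; {[14,15],[14,17]} hit by 15; {[17,18],[14,20]} hit by 18.
Points: 2, 4, 6, 9, 15, 18 (6 total).

2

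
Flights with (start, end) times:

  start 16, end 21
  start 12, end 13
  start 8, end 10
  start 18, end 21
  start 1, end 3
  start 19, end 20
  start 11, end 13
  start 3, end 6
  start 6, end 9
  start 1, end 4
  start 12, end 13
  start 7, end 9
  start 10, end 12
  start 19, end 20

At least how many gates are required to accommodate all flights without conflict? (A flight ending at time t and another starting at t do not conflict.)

4

The answer is the maximum number of intervals overlapping at any instant.
Events (time:±→running): 1:+→1 1:+→2 3:-→1 3:+→2 4:-→1 6:-→0 6:+→1 7:+→2 8:+→3 9:-→2 9:-→1 10:-→0 10:+→1 11:+→2 12:-→1 12:+→2 12:+→3 13:-→2 13:-→1 13:-→0 16:+→1 18:+→2 19:+→3 19:+→4 … peak 4.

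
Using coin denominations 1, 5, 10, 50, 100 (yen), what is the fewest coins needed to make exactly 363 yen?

8

363 = 3×100 + 1×50 + 1×10 + 3×1
Total coins = 3 + 1 + 1 + 3 = 8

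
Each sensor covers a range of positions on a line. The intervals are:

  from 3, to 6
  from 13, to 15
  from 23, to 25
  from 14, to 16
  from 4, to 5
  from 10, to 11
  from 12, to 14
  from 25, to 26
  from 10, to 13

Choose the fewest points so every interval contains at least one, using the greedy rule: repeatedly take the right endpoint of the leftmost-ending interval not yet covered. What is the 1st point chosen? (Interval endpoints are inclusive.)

5

Sorted: [4,5] [3,6] [10,11] [10,13] [12,14] [13,15] [14,16] [23,25] [25,26]
{[4,5],[3,6]} hit by 5; {[10,11],[10,13]} hit by 11; {[12,14],[13,15],[14,16]} hit by 14; {[23,25],[25,26]} hit by 25.
Points: 5, 11, 14, 25 (4 total).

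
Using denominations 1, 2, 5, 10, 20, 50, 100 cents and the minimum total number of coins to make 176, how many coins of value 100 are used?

176 − 1×100→76 − 1×50→26 − 1×20→6 − 1×5→1 − 1×1→0
Count of 100: 1

1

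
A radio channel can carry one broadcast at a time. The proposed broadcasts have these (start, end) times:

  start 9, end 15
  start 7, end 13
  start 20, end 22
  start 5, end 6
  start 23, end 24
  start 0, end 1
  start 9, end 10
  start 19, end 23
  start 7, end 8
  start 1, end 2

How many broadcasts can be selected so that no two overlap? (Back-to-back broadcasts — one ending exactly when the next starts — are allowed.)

By end time: (0,1), (1,2), (5,6), (7,8), (9,10), (7,13), (9,15), (20,22), (19,23), (23,24).
Pick (0,1); next start ≥ 1 → (1,2); next start ≥ 2 → (5,6); next start ≥ 6 → (7,8); next start ≥ 8 → (9,10); next start ≥ 10 → (20,22); next start ≥ 22 → (23,24).
Selected 7 broadcasts.

7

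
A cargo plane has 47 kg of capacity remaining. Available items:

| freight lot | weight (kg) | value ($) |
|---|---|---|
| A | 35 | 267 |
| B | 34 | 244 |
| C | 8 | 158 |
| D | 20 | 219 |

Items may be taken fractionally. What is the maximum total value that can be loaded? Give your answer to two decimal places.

Greedy by value/weight ratio, highest first.
Ratios (sorted): C 19.75, D 10.95, A 7.63, B 7.18
take C (8 @ 158); take D (20 @ 219); take 19/35 of A → 144.94. Capacity used 47/47.
Total value = 521.94

521.94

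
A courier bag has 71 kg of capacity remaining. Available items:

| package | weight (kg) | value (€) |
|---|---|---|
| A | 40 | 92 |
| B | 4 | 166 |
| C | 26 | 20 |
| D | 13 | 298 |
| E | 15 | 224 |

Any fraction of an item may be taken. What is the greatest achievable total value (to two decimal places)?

Sort by value per unit weight and fill in that order.
Order: B (166/4=41.50) > D (298/13=22.92) > E (224/15=14.93) > A (92/40=2.30) > C (20/26=0.77)
Fill: take B (4 @ 166) → take D (13 @ 298) → take E (15 @ 224) → take 39/40 of A → 89.70; 71/71 used.
Total value = 777.70

777.70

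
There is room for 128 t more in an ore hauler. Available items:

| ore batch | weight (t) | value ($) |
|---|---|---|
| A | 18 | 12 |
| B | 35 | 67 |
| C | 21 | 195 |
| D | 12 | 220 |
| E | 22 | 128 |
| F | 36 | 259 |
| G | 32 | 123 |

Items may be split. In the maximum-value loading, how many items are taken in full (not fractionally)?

Ratios (sorted): D 18.33, C 9.29, F 7.19, E 5.82, G 3.84, B 1.91, A 0.67
take D (12 @ 220); take C (21 @ 195); take F (36 @ 259); take E (22 @ 128); take G (32 @ 123); take 5/35 of B → 9.57. Capacity used 128/128.
5 item(s) taken whole; one partial (take 5/35 of B).

5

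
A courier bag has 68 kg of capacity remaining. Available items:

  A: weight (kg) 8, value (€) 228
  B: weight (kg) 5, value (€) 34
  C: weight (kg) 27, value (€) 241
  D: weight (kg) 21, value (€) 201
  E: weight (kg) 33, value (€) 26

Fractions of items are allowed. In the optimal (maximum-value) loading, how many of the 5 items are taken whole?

Greedy by value/weight ratio, highest first.
Order: A (228/8=28.50) > D (201/21=9.57) > C (241/27=8.93) > B (34/5=6.80) > E (26/33=0.79)
Fill: take A (8 @ 228) → take D (21 @ 201) → take C (27 @ 241) → take B (5 @ 34) → take 7/33 of E → 5.52; 68/68 used.
4 item(s) taken whole; one partial (take 7/33 of E).

4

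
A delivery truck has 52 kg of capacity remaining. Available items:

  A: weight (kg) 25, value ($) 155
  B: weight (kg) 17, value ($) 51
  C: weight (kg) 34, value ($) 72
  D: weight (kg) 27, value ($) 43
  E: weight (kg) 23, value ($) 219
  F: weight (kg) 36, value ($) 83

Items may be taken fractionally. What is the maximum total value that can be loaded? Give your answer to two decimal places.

386.00

Ratios (sorted): E 9.52, A 6.20, B 3.00, F 2.31, C 2.12, D 1.59
take E (23 @ 219); take A (25 @ 155); take 4/17 of B → 12.00. Capacity used 52/52.
Total value = 386.00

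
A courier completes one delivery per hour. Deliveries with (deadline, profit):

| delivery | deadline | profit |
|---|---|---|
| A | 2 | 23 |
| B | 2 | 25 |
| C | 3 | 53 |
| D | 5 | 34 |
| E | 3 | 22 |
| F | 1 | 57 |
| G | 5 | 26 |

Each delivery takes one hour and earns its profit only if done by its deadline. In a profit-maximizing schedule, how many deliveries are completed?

By profit: F(d1,57), C(d3,53), D(d5,34), G(d5,26), B(d2,25), A(d2,23), E(d3,22)
F→slot 1; C→slot 3; D→slot 5; G→slot 4; B→slot 2; A skipped; E skipped.
5 of 7 scheduled.

5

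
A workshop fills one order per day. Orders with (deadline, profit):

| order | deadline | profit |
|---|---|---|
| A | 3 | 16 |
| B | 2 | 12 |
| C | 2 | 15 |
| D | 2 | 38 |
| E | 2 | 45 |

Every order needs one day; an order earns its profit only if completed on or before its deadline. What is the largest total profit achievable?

99

By profit: E(d2,45), D(d2,38), A(d3,16), C(d2,15), B(d2,12)
E→slot 2; D→slot 1; A→slot 3; C skipped; B skipped.
Profit = 38 + 45 + 16 = 99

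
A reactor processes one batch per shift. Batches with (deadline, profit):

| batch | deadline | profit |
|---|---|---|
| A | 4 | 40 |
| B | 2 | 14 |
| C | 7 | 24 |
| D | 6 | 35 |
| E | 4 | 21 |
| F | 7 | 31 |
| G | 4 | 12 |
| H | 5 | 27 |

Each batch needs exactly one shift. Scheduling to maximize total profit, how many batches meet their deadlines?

7

Sort by profit descending; place each in the latest free slot ≤ its deadline.
Profit order: A=40 D=35 F=31 H=27 C=24 E=21 B=14 G=12
Assign: A→slot 4, D→slot 6, F→slot 7, H→slot 5, C→slot 3, E→slot 2, B→slot 1, G skipped.
Slots: [1:B] [2:E] [3:C] [4:A] [5:H] [6:D] [7:F]
7 of 8 scheduled.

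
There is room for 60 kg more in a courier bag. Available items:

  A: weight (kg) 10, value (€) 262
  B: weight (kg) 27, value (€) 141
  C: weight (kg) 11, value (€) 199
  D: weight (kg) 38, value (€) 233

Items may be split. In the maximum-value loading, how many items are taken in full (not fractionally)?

Sort by value per unit weight and fill in that order.
Ratios (sorted): A 26.20, C 18.09, D 6.13, B 5.22
take A (10 @ 262); take C (11 @ 199); take D (38 @ 233); take 1/27 of B → 5.22. Capacity used 60/60.
3 item(s) taken whole; one partial (take 1/27 of B).

3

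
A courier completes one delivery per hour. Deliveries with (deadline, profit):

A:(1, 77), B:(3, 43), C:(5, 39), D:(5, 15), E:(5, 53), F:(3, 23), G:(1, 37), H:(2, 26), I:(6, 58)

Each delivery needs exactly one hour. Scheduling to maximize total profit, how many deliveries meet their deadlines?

Take jobs in profit order; each goes to the latest open slot no later than its deadline.
By profit: A(d1,77), I(d6,58), E(d5,53), B(d3,43), C(d5,39), G(d1,37), H(d2,26), F(d3,23), D(d5,15)
A→slot 1; I→slot 6; E→slot 5; B→slot 3; C→slot 4; G skipped; H→slot 2; F skipped; D skipped.
6 of 9 scheduled.

6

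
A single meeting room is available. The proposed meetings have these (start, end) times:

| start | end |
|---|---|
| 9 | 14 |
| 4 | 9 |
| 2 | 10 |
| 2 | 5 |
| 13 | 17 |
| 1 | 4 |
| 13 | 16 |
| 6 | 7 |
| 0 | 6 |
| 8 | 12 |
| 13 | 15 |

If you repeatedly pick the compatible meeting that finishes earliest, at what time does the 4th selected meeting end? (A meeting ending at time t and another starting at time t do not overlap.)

15

Sorted by end: (1,4)  (2,5)  (0,6)  (6,7)  (4,9)  (2,10)  (8,12)  (9,14)  (13,15)  (13,16)  (13,17)
take (1,4); skip (0,6); take (6,7); take (8,12); take (13,15); skip (13,16).
Selected: (1,4) (6,7) (8,12) (13,15)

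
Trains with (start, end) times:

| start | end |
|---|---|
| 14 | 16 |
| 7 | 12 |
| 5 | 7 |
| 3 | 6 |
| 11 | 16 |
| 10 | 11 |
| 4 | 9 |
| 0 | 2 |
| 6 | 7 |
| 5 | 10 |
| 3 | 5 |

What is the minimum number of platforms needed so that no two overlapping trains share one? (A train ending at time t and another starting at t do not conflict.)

4

The answer is the maximum number of intervals overlapping at any instant.
starts: [0, 3, 3, 4, 5, 5, 6, 7, 10, 11, 14]
ends:   [2, 5, 6, 7, 7, 9, 10, 11, 12, 16, 16]
s0→1 e2→0 s3→1 s3→2 s4→3 e5→2 s5→3 s5→4  — peak 4.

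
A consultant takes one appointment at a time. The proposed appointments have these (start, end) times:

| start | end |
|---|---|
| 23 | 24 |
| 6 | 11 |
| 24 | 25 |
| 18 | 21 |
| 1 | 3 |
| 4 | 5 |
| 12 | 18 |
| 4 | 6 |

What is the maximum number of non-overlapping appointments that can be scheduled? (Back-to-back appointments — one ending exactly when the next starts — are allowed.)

7

Order by finish time; keep every interval that doesn't clash with the previous kept one.
By end time: (1,3), (4,5), (4,6), (6,11), (12,18), (18,21), (23,24), (24,25).
Pick (1,3); next start ≥ 3 → (4,5); next start ≥ 5 → (6,11); next start ≥ 11 → (12,18); next start ≥ 18 → (18,21); next start ≥ 21 → (23,24); next start ≥ 24 → (24,25).
Selected 7 appointments.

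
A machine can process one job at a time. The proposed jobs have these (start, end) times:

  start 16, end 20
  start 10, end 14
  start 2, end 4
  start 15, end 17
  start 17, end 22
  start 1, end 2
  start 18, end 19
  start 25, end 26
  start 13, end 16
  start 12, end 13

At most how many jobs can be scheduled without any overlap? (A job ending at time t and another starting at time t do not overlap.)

6

Sort by end time and greedily take each interval whose start is ≥ the last chosen end.
Sorted by end: (1,2)  (2,4)  (12,13)  (10,14)  (13,16)  (15,17)  (18,19)  (16,20)  (17,22)  (25,26)
take (1,2); take (2,4); take (12,13); take (13,16); skip (15,17); take (18,19); skip (16,20); take (25,26).
Selected 6 jobs.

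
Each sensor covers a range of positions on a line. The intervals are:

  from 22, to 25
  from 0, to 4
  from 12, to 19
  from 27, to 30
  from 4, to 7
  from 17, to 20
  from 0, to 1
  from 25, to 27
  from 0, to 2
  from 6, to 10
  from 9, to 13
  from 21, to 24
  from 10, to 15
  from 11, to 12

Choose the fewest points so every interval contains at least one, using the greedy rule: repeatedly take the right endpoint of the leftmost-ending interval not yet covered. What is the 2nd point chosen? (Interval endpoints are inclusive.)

Sort by right endpoint; whenever an interval is uncovered, place a point at its right end.
Sorted: [0,1] [0,2] [0,4] [4,7] [6,10] [11,12] [9,13] [10,15] [12,19] [17,20] [21,24] [22,25] [25,27] [27,30]
{[0,1],[0,2],[0,4]} hit by 1; {[4,7],[6,10]} hit by 7; {[11,12],[9,13],[10,15],[12,19]} hit by 12; {[17,20]} hit by 20; {[21,24],[22,25]} hit by 24; {[25,27],[27,30]} hit by 27.
Points: 1, 7, 12, 20, 24, 27 (6 total).

7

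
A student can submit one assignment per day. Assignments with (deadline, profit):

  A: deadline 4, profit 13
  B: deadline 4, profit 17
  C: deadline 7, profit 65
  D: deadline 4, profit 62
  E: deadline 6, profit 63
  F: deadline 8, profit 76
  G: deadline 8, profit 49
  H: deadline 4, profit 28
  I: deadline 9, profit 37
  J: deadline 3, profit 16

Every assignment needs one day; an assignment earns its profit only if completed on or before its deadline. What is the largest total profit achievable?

Sort by profit descending; place each in the latest free slot ≤ its deadline.
By profit: F(d8,76), C(d7,65), E(d6,63), D(d4,62), G(d8,49), I(d9,37), H(d4,28), B(d4,17), J(d3,16), A(d4,13)
F→slot 8; C→slot 7; E→slot 6; D→slot 4; G→slot 5; I→slot 9; H→slot 3; B→slot 2; J→slot 1; A skipped.
Profit = 16 + 17 + 28 + 62 + 49 + 63 + 65 + 76 + 37 = 413

413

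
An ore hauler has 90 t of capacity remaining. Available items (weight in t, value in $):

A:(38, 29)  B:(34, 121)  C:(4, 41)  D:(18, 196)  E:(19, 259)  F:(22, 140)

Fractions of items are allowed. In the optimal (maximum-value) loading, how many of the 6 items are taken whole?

4

Ratios (sorted): E 13.63, D 10.89, C 10.25, F 6.36, B 3.56, A 0.76
take E (19 @ 259); take D (18 @ 196); take C (4 @ 41); take F (22 @ 140); take 27/34 of B → 96.09. Capacity used 90/90.
4 item(s) taken whole; one partial (take 27/34 of B).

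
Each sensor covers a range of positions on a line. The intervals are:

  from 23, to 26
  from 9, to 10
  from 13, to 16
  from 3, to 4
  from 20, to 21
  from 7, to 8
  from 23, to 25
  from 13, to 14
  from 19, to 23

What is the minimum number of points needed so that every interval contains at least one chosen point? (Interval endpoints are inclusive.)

By right end: [3,4]  [7,8]  [9,10]  [13,14]  [13,16]  [20,21]  [19,23]  [23,25]  [23,26]
[3,4] uncovered → point at 4; [7,8] uncovered → point at 8; [9,10] uncovered → point at 10; [13,14] uncovered → point at 14; [20,21] uncovered → point at 21; [23,25] uncovered → point at 25.
Points: 4, 8, 10, 14, 21, 25 (6 total).

6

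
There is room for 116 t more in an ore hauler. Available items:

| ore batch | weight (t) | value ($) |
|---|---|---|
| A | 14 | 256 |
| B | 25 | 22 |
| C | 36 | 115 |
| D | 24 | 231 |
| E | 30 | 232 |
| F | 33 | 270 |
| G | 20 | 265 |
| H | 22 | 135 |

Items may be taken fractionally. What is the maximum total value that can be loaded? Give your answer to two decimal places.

Sort by value per unit weight and fill in that order.
Order: A (256/14=18.29) > G (265/20=13.25) > D (231/24=9.62) > F (270/33=8.18) > E (232/30=7.73) > H (135/22=6.14) > C (115/36=3.19) > B (22/25=0.88)
Fill: take A (14 @ 256) → take G (20 @ 265) → take D (24 @ 231) → take F (33 @ 270) → take 25/30 of E → 193.33; 116/116 used.
Total value = 1215.33

1215.33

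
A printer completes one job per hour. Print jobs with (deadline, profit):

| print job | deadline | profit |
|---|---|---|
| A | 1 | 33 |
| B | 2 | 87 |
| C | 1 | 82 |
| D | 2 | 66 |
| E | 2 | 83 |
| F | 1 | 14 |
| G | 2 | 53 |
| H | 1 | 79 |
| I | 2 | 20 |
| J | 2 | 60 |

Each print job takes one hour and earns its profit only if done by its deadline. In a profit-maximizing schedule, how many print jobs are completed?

Take jobs in profit order; each goes to the latest open slot no later than its deadline.
By profit: B(d2,87), E(d2,83), C(d1,82), H(d1,79), D(d2,66), J(d2,60), G(d2,53), A(d1,33), I(d2,20), F(d1,14)
B→slot 2; E→slot 1; C skipped; H skipped; D skipped; J skipped; G skipped; A skipped; I skipped; F skipped.
2 of 10 scheduled.

2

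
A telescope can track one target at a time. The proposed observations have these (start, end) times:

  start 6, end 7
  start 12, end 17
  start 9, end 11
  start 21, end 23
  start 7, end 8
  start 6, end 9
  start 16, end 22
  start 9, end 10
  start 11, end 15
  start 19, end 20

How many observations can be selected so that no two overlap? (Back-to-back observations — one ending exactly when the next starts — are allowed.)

Order by finish time; keep every interval that doesn't clash with the previous kept one.
Sorted by end: (6,7)  (7,8)  (6,9)  (9,10)  (9,11)  (11,15)  (12,17)  (19,20)  (16,22)  (21,23)
take (6,7); take (7,8); take (9,10); take (11,15); take (19,20); take (21,23).
Selected 6 observations.

6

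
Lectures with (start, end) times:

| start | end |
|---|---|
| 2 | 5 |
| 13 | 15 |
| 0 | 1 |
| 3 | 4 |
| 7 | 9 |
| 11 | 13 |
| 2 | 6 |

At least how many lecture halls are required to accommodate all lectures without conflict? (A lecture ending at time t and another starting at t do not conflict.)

3

Events (time:±→running): 0:+→1 1:-→0 2:+→1 2:+→2 3:+→3 … peak 3.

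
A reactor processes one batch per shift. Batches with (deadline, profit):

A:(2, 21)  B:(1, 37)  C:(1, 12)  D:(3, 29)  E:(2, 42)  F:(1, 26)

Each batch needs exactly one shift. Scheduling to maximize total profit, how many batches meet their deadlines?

3

Sort by profit descending; place each in the latest free slot ≤ its deadline.
By profit: E(d2,42), B(d1,37), D(d3,29), F(d1,26), A(d2,21), C(d1,12)
E→slot 2; B→slot 1; D→slot 3; F skipped; A skipped; C skipped.
3 of 6 scheduled.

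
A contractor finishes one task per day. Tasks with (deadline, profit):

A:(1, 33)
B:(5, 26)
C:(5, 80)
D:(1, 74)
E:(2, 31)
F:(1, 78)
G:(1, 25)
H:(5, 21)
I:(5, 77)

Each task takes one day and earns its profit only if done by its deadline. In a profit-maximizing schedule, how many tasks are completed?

By profit: C(d5,80), F(d1,78), I(d5,77), D(d1,74), A(d1,33), E(d2,31), B(d5,26), G(d1,25), H(d5,21)
C→slot 5; F→slot 1; I→slot 4; D skipped; A skipped; E→slot 2; B→slot 3; G skipped; H skipped.
5 of 9 scheduled.

5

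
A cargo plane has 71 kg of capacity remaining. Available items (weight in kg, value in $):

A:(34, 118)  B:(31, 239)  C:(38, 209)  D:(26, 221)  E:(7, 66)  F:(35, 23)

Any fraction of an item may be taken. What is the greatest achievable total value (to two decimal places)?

564.50

Greedy by value/weight ratio, highest first.
Ratios (sorted): E 9.43, D 8.50, B 7.71, C 5.50, A 3.47, F 0.66
take E (7 @ 66); take D (26 @ 221); take B (31 @ 239); take 7/38 of C → 38.50. Capacity used 71/71.
Total value = 564.50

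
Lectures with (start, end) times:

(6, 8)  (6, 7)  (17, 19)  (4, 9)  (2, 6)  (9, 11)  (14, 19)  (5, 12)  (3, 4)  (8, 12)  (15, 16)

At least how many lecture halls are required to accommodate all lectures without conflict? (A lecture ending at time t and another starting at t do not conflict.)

4

Count concurrent intervals with a sweep; the peak is the room count.
Events (time:±→running): 2:+→1 3:+→2 4:-→1 4:+→2 5:+→3 6:-→2 6:+→3 6:+→4 … peak 4.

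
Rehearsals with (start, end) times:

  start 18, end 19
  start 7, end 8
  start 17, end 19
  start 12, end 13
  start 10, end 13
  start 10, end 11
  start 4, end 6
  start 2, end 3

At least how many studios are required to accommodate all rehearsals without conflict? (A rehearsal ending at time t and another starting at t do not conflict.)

2

The answer is the maximum number of intervals overlapping at any instant.
starts: [2, 4, 7, 10, 10, 12, 17, 18]
ends:   [3, 6, 8, 11, 13, 13, 19, 19]
s2→1 e3→0 s4→1 e6→0 s7→1 e8→0 s10→1 s10→2  — peak 2.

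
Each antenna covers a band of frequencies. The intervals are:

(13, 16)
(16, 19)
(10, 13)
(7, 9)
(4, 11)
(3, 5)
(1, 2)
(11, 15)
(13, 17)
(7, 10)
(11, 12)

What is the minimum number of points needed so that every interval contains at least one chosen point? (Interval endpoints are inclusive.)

5

Process intervals by earliest right end; each time one isn't hit yet, stab at its right endpoint.
Sorted: [1,2] [3,5] [7,9] [7,10] [4,11] [11,12] [10,13] [11,15] [13,16] [13,17] [16,19]
{[1,2]} hit by 2; {[3,5]} hit by 5; {[7,9],[7,10],[4,11]} hit by 9; {[11,12],[10,13],[11,15]} hit by 12; {[13,16],[13,17],[16,19]} hit by 16.
Points: 2, 5, 9, 12, 16 (5 total).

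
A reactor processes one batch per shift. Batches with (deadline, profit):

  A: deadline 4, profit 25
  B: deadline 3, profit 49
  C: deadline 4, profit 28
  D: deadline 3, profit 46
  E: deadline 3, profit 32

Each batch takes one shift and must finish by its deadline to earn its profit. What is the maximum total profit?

Sort by profit descending; place each in the latest free slot ≤ its deadline.
Profit order: B=49 D=46 E=32 C=28 A=25
Assign: B→slot 3, D→slot 2, E→slot 1, C→slot 4, A skipped.
Slots: [1:E] [2:D] [3:B] [4:C]
Profit = 32 + 46 + 49 + 28 = 155

155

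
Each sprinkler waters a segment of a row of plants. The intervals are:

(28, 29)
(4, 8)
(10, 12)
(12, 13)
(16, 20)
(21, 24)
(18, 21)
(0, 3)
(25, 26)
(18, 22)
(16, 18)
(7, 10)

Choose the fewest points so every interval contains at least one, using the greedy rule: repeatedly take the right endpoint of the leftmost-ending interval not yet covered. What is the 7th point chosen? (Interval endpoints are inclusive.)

29

Sort by right endpoint; whenever an interval is uncovered, place a point at its right end.
Sorted: [0,3] [4,8] [7,10] [10,12] [12,13] [16,18] [16,20] [18,21] [18,22] [21,24] [25,26] [28,29]
{[0,3]} hit by 3; {[4,8],[7,10]} hit by 8; {[10,12],[12,13]} hit by 12; {[16,18],[16,20],[18,21],[18,22]} hit by 18; {[21,24]} hit by 24; {[25,26]} hit by 26; {[28,29]} hit by 29.
Points: 3, 8, 12, 18, 24, 26, 29 (7 total).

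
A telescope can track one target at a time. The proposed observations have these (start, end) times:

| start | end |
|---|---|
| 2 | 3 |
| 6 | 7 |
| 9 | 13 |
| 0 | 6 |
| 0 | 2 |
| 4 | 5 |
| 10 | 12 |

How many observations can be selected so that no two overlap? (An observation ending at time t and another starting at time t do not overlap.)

Greedy by earliest finish: after sorting by end time, pick each interval compatible with the last pick.
By end time: (0,2), (2,3), (4,5), (0,6), (6,7), (10,12), (9,13).
Pick (0,2); next start ≥ 2 → (2,3); next start ≥ 3 → (4,5); next start ≥ 5 → (6,7); next start ≥ 7 → (10,12).
Selected 5 observations.

5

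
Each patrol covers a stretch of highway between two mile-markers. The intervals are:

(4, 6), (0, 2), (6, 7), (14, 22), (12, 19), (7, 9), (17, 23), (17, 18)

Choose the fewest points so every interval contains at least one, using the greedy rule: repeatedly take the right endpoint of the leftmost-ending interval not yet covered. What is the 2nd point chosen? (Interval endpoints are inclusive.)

Sorted: [0,2] [4,6] [6,7] [7,9] [17,18] [12,19] [14,22] [17,23]
{[0,2]} hit by 2; {[4,6],[6,7]} hit by 6; {[7,9]} hit by 9; {[17,18],[12,19],[14,22],[17,23]} hit by 18.
Points: 2, 6, 9, 18 (4 total).

6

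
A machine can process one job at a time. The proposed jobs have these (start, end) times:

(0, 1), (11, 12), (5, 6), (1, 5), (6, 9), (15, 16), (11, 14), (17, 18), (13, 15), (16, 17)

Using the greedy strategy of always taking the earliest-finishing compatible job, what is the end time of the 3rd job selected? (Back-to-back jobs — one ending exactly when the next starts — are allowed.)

Order by finish time; keep every interval that doesn't clash with the previous kept one.
Sorted by end: (0,1)  (1,5)  (5,6)  (6,9)  (11,12)  (11,14)  (13,15)  (15,16)  (16,17)  (17,18)
take (0,1); take (1,5); take (5,6); take (6,9); take (11,12); take (13,15); take (15,16); take (16,17); take (17,18).
Selected: (0,1) (1,5) (5,6) (6,9) (11,12) (13,15) (15,16) (16,17) (17,18)

6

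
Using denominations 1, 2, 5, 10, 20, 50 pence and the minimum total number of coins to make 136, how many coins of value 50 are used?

Use the largest denomination that fits, subtract, and repeat.
136 − 2×50→36 − 1×20→16 − 1×10→6 − 1×5→1 − 1×1→0
Count of 50: 2

2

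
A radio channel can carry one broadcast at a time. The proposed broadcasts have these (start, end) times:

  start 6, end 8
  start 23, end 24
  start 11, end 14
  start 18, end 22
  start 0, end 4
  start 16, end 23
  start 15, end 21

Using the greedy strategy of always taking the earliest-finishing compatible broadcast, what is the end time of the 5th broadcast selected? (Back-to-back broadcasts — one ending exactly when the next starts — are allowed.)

Sort by end time and greedily take each interval whose start is ≥ the last chosen end.
By end time: (0,4), (6,8), (11,14), (15,21), (18,22), (16,23), (23,24).
Pick (0,4); next start ≥ 4 → (6,8); next start ≥ 8 → (11,14); next start ≥ 14 → (15,21); next start ≥ 21 → (23,24).
Selected: (0,4) (6,8) (11,14) (15,21) (23,24)

24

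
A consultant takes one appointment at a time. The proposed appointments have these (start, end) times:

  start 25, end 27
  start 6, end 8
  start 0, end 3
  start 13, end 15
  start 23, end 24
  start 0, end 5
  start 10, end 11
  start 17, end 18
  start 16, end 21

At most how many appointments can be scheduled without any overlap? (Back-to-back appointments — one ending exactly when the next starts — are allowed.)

7

Sorted by end: (0,3)  (0,5)  (6,8)  (10,11)  (13,15)  (17,18)  (16,21)  (23,24)  (25,27)
take (0,3); skip (0,5); take (6,8); take (10,11); take (13,15); take (17,18); skip (16,21); take (23,24); take (25,27).
Selected 7 appointments.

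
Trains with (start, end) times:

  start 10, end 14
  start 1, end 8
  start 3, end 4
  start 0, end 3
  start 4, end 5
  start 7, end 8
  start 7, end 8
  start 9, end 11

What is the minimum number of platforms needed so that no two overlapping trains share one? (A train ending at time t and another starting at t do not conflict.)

Count concurrent intervals with a sweep; the peak is the room count.
starts: [0, 1, 3, 4, 7, 7, 9, 10]
ends:   [3, 4, 5, 8, 8, 8, 11, 14]
s0→1 s1→2 e3→1 s3→2 e4→1 s4→2 e5→1 s7→2 s7→3  — peak 3.

3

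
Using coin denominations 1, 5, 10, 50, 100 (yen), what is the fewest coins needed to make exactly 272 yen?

7

272 − 2×100→72 − 1×50→22 − 2×10→2 − 2×1→0
Total coins = 2 + 1 + 2 + 2 = 7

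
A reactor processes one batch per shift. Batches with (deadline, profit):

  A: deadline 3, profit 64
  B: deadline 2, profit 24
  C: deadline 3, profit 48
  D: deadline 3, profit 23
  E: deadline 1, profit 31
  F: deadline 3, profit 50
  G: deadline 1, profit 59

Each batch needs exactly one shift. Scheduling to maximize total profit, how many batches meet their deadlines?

Sort by profit descending; place each in the latest free slot ≤ its deadline.
Profit order: A=64 G=59 F=50 C=48 E=31 B=24 D=23
Assign: A→slot 3, G→slot 1, F→slot 2, C skipped, E skipped, B skipped, D skipped.
Slots: [1:G] [2:F] [3:A]
3 of 7 scheduled.

3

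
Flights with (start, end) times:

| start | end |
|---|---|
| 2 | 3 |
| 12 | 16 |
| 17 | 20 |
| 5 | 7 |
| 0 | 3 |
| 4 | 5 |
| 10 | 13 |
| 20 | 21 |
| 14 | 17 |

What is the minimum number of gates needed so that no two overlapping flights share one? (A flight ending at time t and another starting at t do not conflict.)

2

starts: [0, 2, 4, 5, 10, 12, 14, 17, 20]
ends:   [3, 3, 5, 7, 13, 16, 17, 20, 21]
s0→1 s2→2  — peak 2.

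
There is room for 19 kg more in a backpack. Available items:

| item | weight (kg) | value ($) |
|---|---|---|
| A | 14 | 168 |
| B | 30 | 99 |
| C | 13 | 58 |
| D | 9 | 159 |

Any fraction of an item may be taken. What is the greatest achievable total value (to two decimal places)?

279.00

Greedy by value/weight ratio, highest first.
Order: D (159/9=17.67) > A (168/14=12.00) > C (58/13=4.46) > B (99/30=3.30)
Fill: take D (9 @ 159) → take 10/14 of A → 120.00; 19/19 used.
Total value = 279.00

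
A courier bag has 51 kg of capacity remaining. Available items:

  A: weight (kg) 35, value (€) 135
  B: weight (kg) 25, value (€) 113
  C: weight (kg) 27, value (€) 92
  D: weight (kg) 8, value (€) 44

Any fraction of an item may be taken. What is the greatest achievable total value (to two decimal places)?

Sort by value per unit weight and fill in that order.
Ratios (sorted): D 5.50, B 4.52, A 3.86, C 3.41
take D (8 @ 44); take B (25 @ 113); take 18/35 of A → 69.43. Capacity used 51/51.
Total value = 226.43

226.43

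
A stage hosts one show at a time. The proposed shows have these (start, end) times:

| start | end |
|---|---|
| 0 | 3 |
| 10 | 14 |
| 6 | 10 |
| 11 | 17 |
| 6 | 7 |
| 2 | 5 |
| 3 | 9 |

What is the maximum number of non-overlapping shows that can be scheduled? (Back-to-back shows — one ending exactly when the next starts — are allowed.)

Sort by end time and greedily take each interval whose start is ≥ the last chosen end.
By end time: (0,3), (2,5), (6,7), (3,9), (6,10), (10,14), (11,17).
Pick (0,3); next start ≥ 3 → (6,7); next start ≥ 7 → (10,14).
Selected 3 shows.

3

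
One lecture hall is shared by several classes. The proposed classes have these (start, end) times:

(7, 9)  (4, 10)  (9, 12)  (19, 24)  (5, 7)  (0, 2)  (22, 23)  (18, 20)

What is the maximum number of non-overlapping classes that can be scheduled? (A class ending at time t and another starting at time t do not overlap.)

By end time: (0,2), (5,7), (7,9), (4,10), (9,12), (18,20), (22,23), (19,24).
Pick (0,2); next start ≥ 2 → (5,7); next start ≥ 7 → (7,9); next start ≥ 9 → (9,12); next start ≥ 12 → (18,20); next start ≥ 20 → (22,23).
Selected 6 classes.

6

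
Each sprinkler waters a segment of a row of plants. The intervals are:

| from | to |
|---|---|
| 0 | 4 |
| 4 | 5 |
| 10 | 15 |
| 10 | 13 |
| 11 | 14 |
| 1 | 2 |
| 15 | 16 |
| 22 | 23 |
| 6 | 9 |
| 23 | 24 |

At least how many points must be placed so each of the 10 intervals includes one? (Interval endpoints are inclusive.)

By right end: [1,2]  [0,4]  [4,5]  [6,9]  [10,13]  [11,14]  [10,15]  [15,16]  [22,23]  [23,24]
[1,2] uncovered → point at 2; [4,5] uncovered → point at 5; [6,9] uncovered → point at 9; [10,13] uncovered → point at 13; [15,16] uncovered → point at 16; [22,23] uncovered → point at 23.
Points: 2, 5, 9, 13, 16, 23 (6 total).

6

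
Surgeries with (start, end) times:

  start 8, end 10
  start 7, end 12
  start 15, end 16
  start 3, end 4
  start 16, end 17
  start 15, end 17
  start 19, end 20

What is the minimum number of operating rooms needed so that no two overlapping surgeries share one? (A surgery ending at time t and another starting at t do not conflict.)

Events (time:±→running): 3:+→1 4:-→0 7:+→1 8:+→2 … peak 2.

2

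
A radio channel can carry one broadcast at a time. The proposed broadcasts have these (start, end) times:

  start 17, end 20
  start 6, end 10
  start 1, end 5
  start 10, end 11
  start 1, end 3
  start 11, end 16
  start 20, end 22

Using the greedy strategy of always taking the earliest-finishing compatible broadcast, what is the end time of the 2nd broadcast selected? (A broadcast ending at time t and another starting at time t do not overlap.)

Greedy by earliest finish: after sorting by end time, pick each interval compatible with the last pick.
Sorted by end: (1,3)  (1,5)  (6,10)  (10,11)  (11,16)  (17,20)  (20,22)
take (1,3); skip (1,5); take (6,10); take (10,11); take (11,16); take (17,20); take (20,22).
Selected: (1,3) (6,10) (10,11) (11,16) (17,20) (20,22)

10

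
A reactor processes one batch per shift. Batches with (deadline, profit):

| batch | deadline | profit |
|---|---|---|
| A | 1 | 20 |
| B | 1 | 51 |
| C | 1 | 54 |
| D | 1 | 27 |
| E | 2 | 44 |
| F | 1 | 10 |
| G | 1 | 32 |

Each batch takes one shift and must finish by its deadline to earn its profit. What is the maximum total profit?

98

Take jobs in profit order; each goes to the latest open slot no later than its deadline.
Profit order: C=54 B=51 E=44 G=32 D=27 A=20 F=10
Assign: C→slot 1, B skipped, E→slot 2, G skipped, D skipped, A skipped, F skipped.
Slots: [1:C] [2:E]
Profit = 54 + 44 = 98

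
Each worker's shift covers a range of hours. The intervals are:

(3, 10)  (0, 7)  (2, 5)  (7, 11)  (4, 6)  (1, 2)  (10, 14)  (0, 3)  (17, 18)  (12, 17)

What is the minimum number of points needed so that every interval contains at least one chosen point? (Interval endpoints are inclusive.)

By right end: [1,2]  [0,3]  [2,5]  [4,6]  [0,7]  [3,10]  [7,11]  [10,14]  [12,17]  [17,18]
[1,2] uncovered → point at 2; [4,6] uncovered → point at 6; [7,11] uncovered → point at 11; [12,17] uncovered → point at 17.
Points: 2, 6, 11, 17 (4 total).

4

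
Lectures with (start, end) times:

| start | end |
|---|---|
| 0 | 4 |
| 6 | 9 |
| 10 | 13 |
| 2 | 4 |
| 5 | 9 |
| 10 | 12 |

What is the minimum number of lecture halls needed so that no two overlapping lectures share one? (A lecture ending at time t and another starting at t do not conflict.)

2

Count concurrent intervals with a sweep; the peak is the room count.
Events (time:±→running): 0:+→1 2:+→2 … peak 2.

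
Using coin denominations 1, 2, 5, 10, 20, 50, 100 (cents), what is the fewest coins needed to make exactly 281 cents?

Use the largest denomination that fits, subtract, and repeat.
281 − 2×100→81 − 1×50→31 − 1×20→11 − 1×10→1 − 1×1→0
Total coins = 2 + 1 + 1 + 1 + 1 = 6

6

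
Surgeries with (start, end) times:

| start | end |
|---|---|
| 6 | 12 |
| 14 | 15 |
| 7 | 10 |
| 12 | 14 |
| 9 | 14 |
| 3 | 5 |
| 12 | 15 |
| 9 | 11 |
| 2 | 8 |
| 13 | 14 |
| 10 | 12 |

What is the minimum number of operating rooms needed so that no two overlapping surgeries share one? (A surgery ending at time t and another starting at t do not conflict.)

starts: [2, 3, 6, 7, 9, 9, 10, 12, 12, 13, 14]
ends:   [5, 8, 10, 11, 12, 12, 14, 14, 14, 15, 15]
s2→1 s3→2 e5→1 s6→2 s7→3 e8→2 s9→3 s9→4  — peak 4.

4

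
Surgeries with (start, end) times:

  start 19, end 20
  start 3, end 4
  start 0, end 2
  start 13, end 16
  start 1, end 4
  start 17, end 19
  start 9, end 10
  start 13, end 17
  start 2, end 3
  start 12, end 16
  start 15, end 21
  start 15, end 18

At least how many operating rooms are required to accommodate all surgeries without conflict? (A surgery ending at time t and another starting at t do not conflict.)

5

starts: [0, 1, 2, 3, 9, 12, 13, 13, 15, 15, 17, 19]
ends:   [2, 3, 4, 4, 10, 16, 16, 17, 18, 19, 20, 21]
s0→1 s1→2 e2→1 s2→2 e3→1 s3→2 e4→1 e4→0 s9→1 e10→0 s12→1 s13→2 s13→3 s15→4 s15→5  — peak 5.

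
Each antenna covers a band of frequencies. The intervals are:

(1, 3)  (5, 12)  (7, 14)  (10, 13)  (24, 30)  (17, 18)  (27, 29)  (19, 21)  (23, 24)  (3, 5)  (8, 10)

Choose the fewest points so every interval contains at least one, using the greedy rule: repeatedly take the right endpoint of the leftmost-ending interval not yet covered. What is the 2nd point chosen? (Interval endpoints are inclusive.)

Process intervals by earliest right end; each time one isn't hit yet, stab at its right endpoint.
Sorted: [1,3] [3,5] [8,10] [5,12] [10,13] [7,14] [17,18] [19,21] [23,24] [27,29] [24,30]
{[1,3],[3,5]} hit by 3; {[8,10],[5,12],[10,13],[7,14]} hit by 10; {[17,18]} hit by 18; {[19,21]} hit by 21; {[23,24]} hit by 24; {[27,29],[24,30]} hit by 29.
Points: 3, 10, 18, 21, 24, 29 (6 total).

10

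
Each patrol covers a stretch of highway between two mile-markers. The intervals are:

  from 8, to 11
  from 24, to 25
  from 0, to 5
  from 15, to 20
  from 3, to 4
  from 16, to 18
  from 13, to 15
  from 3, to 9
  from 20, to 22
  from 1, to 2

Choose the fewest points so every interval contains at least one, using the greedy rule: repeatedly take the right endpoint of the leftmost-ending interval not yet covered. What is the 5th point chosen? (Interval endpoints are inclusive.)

18

Sorted: [1,2] [3,4] [0,5] [3,9] [8,11] [13,15] [16,18] [15,20] [20,22] [24,25]
{[1,2]} hit by 2; {[3,4],[0,5],[3,9]} hit by 4; {[8,11]} hit by 11; {[13,15]} hit by 15; {[16,18],[15,20]} hit by 18; {[20,22]} hit by 22; {[24,25]} hit by 25.
Points: 2, 4, 11, 15, 18, 22, 25 (7 total).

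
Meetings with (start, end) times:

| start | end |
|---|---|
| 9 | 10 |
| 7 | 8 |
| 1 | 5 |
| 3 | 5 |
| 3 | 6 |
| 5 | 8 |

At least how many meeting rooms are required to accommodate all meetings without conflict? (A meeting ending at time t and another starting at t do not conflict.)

The answer is the maximum number of intervals overlapping at any instant.
Events (time:±→running): 1:+→1 3:+→2 3:+→3 … peak 3.

3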